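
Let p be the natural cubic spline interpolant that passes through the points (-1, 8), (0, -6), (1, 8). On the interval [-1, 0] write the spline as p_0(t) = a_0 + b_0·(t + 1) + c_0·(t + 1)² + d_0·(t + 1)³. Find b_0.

Write m_i for p''(x_i). With h_i = 1, 1 and divided differences Δ_i = -14, 14, the continuity of p' gives the tridiagonal system
  1·m_0 + 4·m_1 + 1·m_2 = 6(Δ_1 - Δ_0) = 168
Natural end conditions: m_0 = m_2 = 0.
Solving: m_0 = 0, m_1 = 42, m_2 = 0.
On [-1, 0], with p_0(t) = a_0 + b_0·(t + 1) + c_0·(t + 1)² + d_0·(t + 1)³: c_0 = m_0/2 = 0, d_0 = (m_1 - m_0)/(6h_0) = 7, b_0 = Δ_0 - h_0(2m_0 + m_1)/6 = -21.

-21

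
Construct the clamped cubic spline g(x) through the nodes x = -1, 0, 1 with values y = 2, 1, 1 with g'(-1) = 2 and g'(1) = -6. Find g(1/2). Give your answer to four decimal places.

1.7813

Let m_i = g''(x_i). Step sizes h_i = 1, 1; slopes of the chords Δ_i = (y_(i+1) - y_i)/h_i = -1, 0.
  1·m_0 + 4·m_1 + 1·m_2 = 6(Δ_1 - Δ_0) = 6
Clamped end conditions give two more equations: 2h_0·m_0 + h_0·m_1 = 6(Δ_0 - g'(-1)) = -18 and h_1·m_1 + 2h_1·m_2 = 6(g'(1) - Δ_1) = -36.
Forward elimination and back-substitution give m_0 = -29/2, m_1 = 11, m_2 = -47/2.
On [0, 1], g(x) = 1 + 1/4·x + 11/2·x² - 23/4·x³.
With x = 1/2: g(1/2) = 57/32.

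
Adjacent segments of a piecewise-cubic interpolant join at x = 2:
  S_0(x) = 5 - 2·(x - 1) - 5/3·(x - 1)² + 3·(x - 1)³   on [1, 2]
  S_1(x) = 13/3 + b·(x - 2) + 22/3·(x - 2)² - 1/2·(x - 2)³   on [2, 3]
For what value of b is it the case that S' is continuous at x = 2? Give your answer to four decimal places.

3.6667

S_0'(x) = -2 - 10/3·(x - 1) + 9·(x - 1)², so S_0'(2) = 11/3. On the right, S_1'(2) = b, so b = 11/3.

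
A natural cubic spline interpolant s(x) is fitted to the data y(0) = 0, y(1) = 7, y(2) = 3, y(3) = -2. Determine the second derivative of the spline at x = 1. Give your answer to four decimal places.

Put M_i = s'' at the i-th knot. Here h = (1, 1, 1) and Δ = (7, -4, -5), so the interior equations h_(i-1)·M_(i-1) + 2(h_(i-1)+h_i)·M_i + h_i·M_(i+1) = 6(Δ_i − Δ_(i-1)) read
  1·M_0 + 4·M_1 + 1·M_2 = 6(Δ_1 - Δ_0) = -66
  1·M_1 + 4·M_2 + 1·M_3 = 6(Δ_2 - Δ_1) = -6
Natural end conditions: M_0 = M_3 = 0.
Hence M_0 = 0, M_1 = -86/5, M_2 = 14/5, M_3 = 0.

-17.2000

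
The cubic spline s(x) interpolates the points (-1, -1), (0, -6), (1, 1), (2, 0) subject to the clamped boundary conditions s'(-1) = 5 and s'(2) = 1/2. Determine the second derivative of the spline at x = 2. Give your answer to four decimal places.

17.2000

Let M_i = s''(x_i). Step sizes h_i = 1, 1, 1; slopes of the chords Δ_i = (y_(i+1) - y_i)/h_i = -5, 7, -1.
  1·M_0 + 4·M_1 + 1·M_2 = 6(Δ_1 - Δ_0) = 72
  1·M_1 + 4·M_2 + 1·M_3 = 6(Δ_2 - Δ_1) = -48
Clamped end conditions give two more equations: 2h_0·M_0 + h_0·M_1 = 6(Δ_0 - s'(-1)) = -60 and h_2·M_2 + 2h_2·M_3 = 6(s'(2) - Δ_2) = 9.
Forward elimination and back-substitution give M_0 = -241/5, M_1 = 182/5, M_2 = -127/5, M_3 = 86/5.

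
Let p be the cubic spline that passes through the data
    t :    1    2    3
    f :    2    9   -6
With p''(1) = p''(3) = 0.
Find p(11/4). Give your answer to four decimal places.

Put M_i = p'' at the i-th knot. Here h = (1, 1) and Δ = (7, -15), so the interior equations h_(i-1)·M_(i-1) + 2(h_(i-1)+h_i)·M_i + h_i·M_(i+1) = 6(Δ_i − Δ_(i-1)) read
  1·M_0 + 4·M_1 + 1·M_2 = 6(Δ_1 - Δ_0) = -132
Natural end conditions: M_0 = M_2 = 0.
Solving the tridiagonal system: M_0 = 0, M_1 = -33, M_2 = 0.
On [2, 3], p(t) = 9 - 4·(t - 2) - 33/2·(t - 2)² + 11/2·(t - 2)³.
With (t - 2) = 3/4: p(11/4) = -123/128.

-0.9609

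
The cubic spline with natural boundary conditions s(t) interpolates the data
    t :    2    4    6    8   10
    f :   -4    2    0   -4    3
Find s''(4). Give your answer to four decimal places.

-2.7054

Write σ_i for s''(x_i). With h_i = 2, 2, 2, 2 and divided differences Δ_i = 3, -1, -2, 7/2, the continuity of s' gives the tridiagonal system
  2·σ_0 + 8·σ_1 + 2·σ_2 = 6(Δ_1 - Δ_0) = -24
  2·σ_1 + 8·σ_2 + 2·σ_3 = 6(Δ_2 - Δ_1) = -6
  2·σ_2 + 8·σ_3 + 2·σ_4 = 6(Δ_3 - Δ_2) = 33
Natural end conditions: σ_0 = σ_4 = 0.
Solving: σ_0 = 0, σ_1 = -303/112, σ_2 = -33/28, σ_3 = 495/112, σ_4 = 0.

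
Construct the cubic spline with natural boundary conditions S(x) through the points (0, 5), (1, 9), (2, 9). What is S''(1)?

Let M_i = S''(x_i). Step sizes h_i = 1, 1; slopes of the chords Δ_i = (y_(i+1) - y_i)/h_i = 4, 0.
  1·M_0 + 4·M_1 + 1·M_2 = 6(Δ_1 - Δ_0) = -24
Natural end conditions: M_0 = M_2 = 0.
Forward elimination and back-substitution give M_0 = 0, M_1 = -6, M_2 = 0.

-6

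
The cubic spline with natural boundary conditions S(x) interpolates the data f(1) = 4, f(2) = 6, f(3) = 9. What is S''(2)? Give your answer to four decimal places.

Let σ_i = S''(x_i). Step sizes h_i = 1, 1; slopes of the chords Δ_i = (y_(i+1) - y_i)/h_i = 2, 3.
  1·σ_0 + 4·σ_1 + 1·σ_2 = 6(Δ_1 - Δ_0) = 6
Natural end conditions: σ_0 = σ_2 = 0.
Forward elimination and back-substitution give σ_0 = 0, σ_1 = 3/2, σ_2 = 0.

1.5000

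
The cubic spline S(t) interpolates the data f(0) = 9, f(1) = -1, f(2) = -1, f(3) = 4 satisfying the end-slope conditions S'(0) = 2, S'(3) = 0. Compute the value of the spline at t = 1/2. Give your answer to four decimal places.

Write σ_i for S''(x_i). With h_i = 1, 1, 1 and divided differences Δ_i = -10, 0, 5, the continuity of S' gives the tridiagonal system
  1·σ_0 + 4·σ_1 + 1·σ_2 = 6(Δ_1 - Δ_0) = 60
  1·σ_1 + 4·σ_2 + 1·σ_3 = 6(Δ_2 - Δ_1) = 30
Clamped end conditions give two more equations: 2h_0·σ_0 + h_0·σ_1 = 6(Δ_0 - S'(0)) = -72 and h_2·σ_2 + 2h_2·σ_3 = 6(S'(3) - Δ_2) = -30.
Forward elimination and back-substitution give σ_0 = -734/15, σ_1 = 388/15, σ_2 = 82/15, σ_3 = -266/15.
On [0, 1], S(t) = 9 + 2·t - 367/15·t² + 187/15·t³.
With t = 1/2: S(1/2) = 653/120.

5.4417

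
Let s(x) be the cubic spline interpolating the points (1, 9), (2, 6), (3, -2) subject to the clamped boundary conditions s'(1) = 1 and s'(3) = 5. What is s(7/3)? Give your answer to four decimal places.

With M_i denoting the second derivative at x_i, h_i = 1, 1, and Δ_i = (y_(i+1) − y_i)/h_i = -3, -8:
  1·M_0 + 4·M_1 + 1·M_2 = 6(Δ_1 - Δ_0) = -30
Clamped end conditions give two more equations: 2h_0·M_0 + h_0·M_1 = 6(Δ_0 - s'(1)) = -24 and h_1·M_1 + 2h_1·M_2 = 6(s'(3) - Δ_1) = 78.
Solving the tridiagonal system: M_0 = -5/2, M_1 = -19, M_2 = 97/2.
On [2, 3], s(x) = 6 - 39/4·(x - 2) - 19/2·(x - 2)² + 45/4·(x - 2)³.
With (x - 2) = 1/3: s(7/3) = 19/9.

2.1111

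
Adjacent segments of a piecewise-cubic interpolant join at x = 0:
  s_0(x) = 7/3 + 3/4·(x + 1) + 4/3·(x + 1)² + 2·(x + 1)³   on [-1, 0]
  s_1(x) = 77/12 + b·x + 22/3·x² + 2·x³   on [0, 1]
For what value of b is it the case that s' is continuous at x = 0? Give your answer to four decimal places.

s_0'(x) = 3/4 + 8/3·(x + 1) + 6·(x + 1)², so s_0'(0) = 113/12. On the right, s_1'(0) = b, so b = 113/12.

9.4167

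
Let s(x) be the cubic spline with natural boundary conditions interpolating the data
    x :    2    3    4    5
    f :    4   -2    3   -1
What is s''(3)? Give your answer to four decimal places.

With m_i denoting the second derivative at x_i, h_i = 1, 1, 1, and Δ_i = (y_(i+1) − y_i)/h_i = -6, 5, -4:
  1·m_0 + 4·m_1 + 1·m_2 = 6(Δ_1 - Δ_0) = 66
  1·m_1 + 4·m_2 + 1·m_3 = 6(Δ_2 - Δ_1) = -54
Natural end conditions: m_0 = m_3 = 0.
Forward elimination and back-substitution give m_0 = 0, m_1 = 106/5, m_2 = -94/5, m_3 = 0.

21.2000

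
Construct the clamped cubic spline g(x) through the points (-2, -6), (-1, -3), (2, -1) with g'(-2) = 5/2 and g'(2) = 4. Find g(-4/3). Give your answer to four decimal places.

Put M_i = g'' at the i-th knot. Here h = (1, 3) and Δ = (3, 2/3), so the interior equations h_(i-1)·M_(i-1) + 2(h_(i-1)+h_i)·M_i + h_i·M_(i+1) = 6(Δ_i − Δ_(i-1)) read
  1·M_0 + 8·M_1 + 3·M_2 = 6(Δ_1 - Δ_0) = -14
Clamped end conditions give two more equations: 2h_0·M_0 + h_0·M_1 = 6(Δ_0 - g'(-2)) = 3 and h_1·M_1 + 2h_1·M_2 = 6(g'(2) - Δ_1) = 20.
Solving: M_0 = 29/8, M_1 = -17/4, M_2 = 131/24.
On [-2, -1], g(x) = -6 + 5/2·(x + 2) + 29/16·(x + 2)² - 21/16·(x + 2)³.
With (x + 2) = 2/3: g(-4/3) = -47/12.

-3.9167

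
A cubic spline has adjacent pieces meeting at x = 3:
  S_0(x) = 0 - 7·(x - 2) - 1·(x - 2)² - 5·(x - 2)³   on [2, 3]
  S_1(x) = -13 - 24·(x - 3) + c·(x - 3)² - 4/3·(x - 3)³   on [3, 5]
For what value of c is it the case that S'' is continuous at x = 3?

S_0''(x) = -2 - 30·(x - 2), so S_0''(3) = -32. On the right, S_1''(3) = 2c, so c = -16.

-16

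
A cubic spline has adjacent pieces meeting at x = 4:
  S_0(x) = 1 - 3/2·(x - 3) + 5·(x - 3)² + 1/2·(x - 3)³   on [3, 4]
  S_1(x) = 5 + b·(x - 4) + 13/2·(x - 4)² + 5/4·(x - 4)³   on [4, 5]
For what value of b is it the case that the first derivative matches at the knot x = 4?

S_0'(x) = -3/2 + 10·(x - 3) + 3/2·(x - 3)², so S_0'(4) = 10. On the right, S_1'(4) = b, so b = 10.

10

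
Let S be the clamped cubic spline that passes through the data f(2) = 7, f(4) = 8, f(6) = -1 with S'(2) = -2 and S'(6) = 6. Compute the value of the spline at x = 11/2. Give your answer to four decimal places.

-1.6563

With σ_i denoting the second derivative at x_i, h_i = 2, 2, and Δ_i = (y_(i+1) − y_i)/h_i = 1/2, -9/2:
  2·σ_0 + 8·σ_1 + 2·σ_2 = 6(Δ_1 - Δ_0) = -30
Clamped end conditions give two more equations: 2h_0·σ_0 + h_0·σ_1 = 6(Δ_0 - S'(2)) = 15 and h_1·σ_1 + 2h_1·σ_2 = 6(S'(6) - Δ_1) = 63.
Hence σ_0 = 19/2, σ_1 = -23/2, σ_2 = 43/2.
On [4, 6], S(x) = 8 - 4·(x - 4) - 23/4·(x - 4)² + 11/4·(x - 4)³.
With (x - 4) = 3/2: S(11/2) = -53/32.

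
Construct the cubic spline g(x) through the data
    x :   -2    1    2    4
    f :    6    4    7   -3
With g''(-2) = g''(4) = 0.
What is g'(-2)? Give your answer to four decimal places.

-2.5816

Put σ_i = g'' at the i-th knot. Here h = (3, 1, 2) and Δ = (-2/3, 3, -5), so the interior equations h_(i-1)·σ_(i-1) + 2(h_(i-1)+h_i)·σ_i + h_i·σ_(i+1) = 6(Δ_i − Δ_(i-1)) read
  3·σ_0 + 8·σ_1 + 1·σ_2 = 6(Δ_1 - Δ_0) = 22
  1·σ_1 + 6·σ_2 + 2·σ_3 = 6(Δ_2 - Δ_1) = -48
Natural end conditions: σ_0 = σ_3 = 0.
Forward elimination and back-substitution give σ_0 = 0, σ_1 = 180/47, σ_2 = -406/47, σ_3 = 0.
On [-2, 1], g'(x) = b_0 + 2c_0·(x + 2) + 3d_0·(x + 2)² with b_0 = Δ_0 - h_0(2σ_0 + σ_1)/6 = -364/141, c_0 = σ_0/2 = 0, d_0 = (σ_1 - σ_0)/(6h_0) = 10/47. So g'(-2) = -364/141.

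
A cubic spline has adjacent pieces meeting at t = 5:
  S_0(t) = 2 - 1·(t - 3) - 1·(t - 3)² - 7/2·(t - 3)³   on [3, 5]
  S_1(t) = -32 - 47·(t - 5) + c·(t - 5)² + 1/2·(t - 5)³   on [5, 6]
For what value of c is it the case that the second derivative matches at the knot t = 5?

-22

S_0''(t) = -2 - 21·(t - 3), so S_0''(5) = -44. On the right, S_1''(5) = 2c, so c = -22.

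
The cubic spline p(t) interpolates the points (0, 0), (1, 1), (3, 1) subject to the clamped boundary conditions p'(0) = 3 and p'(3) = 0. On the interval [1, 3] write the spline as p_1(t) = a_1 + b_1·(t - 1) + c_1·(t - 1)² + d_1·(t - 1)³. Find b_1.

Let M_i = p''(x_i). Step sizes h_i = 1, 2; slopes of the chords Δ_i = (y_(i+1) - y_i)/h_i = 1, 0.
  1·M_0 + 6·M_1 + 2·M_2 = 6(Δ_1 - Δ_0) = -6
Clamped end conditions give two more equations: 2h_0·M_0 + h_0·M_1 = 6(Δ_0 - p'(0)) = -12 and h_1·M_1 + 2h_1·M_2 = 6(p'(3) - Δ_1) = 0.
Forward elimination and back-substitution give M_0 = -6, M_1 = 0, M_2 = 0.
On [1, 3], with p_1(t) = a_1 + b_1·(t - 1) + c_1·(t - 1)² + d_1·(t - 1)³: c_1 = M_1/2 = 0, d_1 = (M_2 - M_1)/(6h_1) = 0, b_1 = Δ_1 - h_1(2M_1 + M_2)/6 = 0.

0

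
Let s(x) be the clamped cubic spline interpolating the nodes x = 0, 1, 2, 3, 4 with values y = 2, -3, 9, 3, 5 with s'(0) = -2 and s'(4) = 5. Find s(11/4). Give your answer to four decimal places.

Write m_i for s''(x_i). With h_i = 1, 1, 1, 1 and divided differences Δ_i = -5, 12, -6, 2, the continuity of s' gives the tridiagonal system
  1·m_0 + 4·m_1 + 1·m_2 = 6(Δ_1 - Δ_0) = 102
  1·m_1 + 4·m_2 + 1·m_3 = 6(Δ_2 - Δ_1) = -108
  1·m_2 + 4·m_3 + 1·m_4 = 6(Δ_3 - Δ_2) = 48
Clamped end conditions give two more equations: 2h_0·m_0 + h_0·m_1 = 6(Δ_0 - s'(0)) = -18 and h_3·m_3 + 2h_3·m_4 = 6(s'(4) - Δ_3) = 18.
Hence m_0 = -218/7, m_1 = 310/7, m_2 = -44, m_3 = 166/7, m_4 = -20/7.
On [2, 3], s(x) = 9 + 33/7·(x - 2) - 22·(x - 2)² + 79/7·(x - 2)³.
With (x - 2) = 3/4: s(11/4) = 315/64.

4.9219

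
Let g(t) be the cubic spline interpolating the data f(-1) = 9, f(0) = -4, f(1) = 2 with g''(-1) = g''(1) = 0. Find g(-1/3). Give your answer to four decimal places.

-1.4259

Put σ_i = g'' at the i-th knot. Here h = (1, 1) and Δ = (-13, 6), so the interior equations h_(i-1)·σ_(i-1) + 2(h_(i-1)+h_i)·σ_i + h_i·σ_(i+1) = 6(Δ_i − Δ_(i-1)) read
  1·σ_0 + 4·σ_1 + 1·σ_2 = 6(Δ_1 - Δ_0) = 114
Natural end conditions: σ_0 = σ_2 = 0.
Solving: σ_0 = 0, σ_1 = 57/2, σ_2 = 0.
On [-1, 0], g(t) = 9 - 71/4·(t + 1) + 0·(t + 1)² + 19/4·(t + 1)³.
With (t + 1) = 2/3: g(-1/3) = -77/54.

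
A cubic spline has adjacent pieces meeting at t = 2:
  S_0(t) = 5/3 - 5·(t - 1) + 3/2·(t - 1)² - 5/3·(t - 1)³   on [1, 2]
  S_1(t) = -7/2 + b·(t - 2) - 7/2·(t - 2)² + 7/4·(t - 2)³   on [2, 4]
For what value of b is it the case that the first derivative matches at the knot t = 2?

S_0'(t) = -5 + 3·(t - 1) - 5·(t - 1)², so S_0'(2) = -7. On the right, S_1'(2) = b, so b = -7.

-7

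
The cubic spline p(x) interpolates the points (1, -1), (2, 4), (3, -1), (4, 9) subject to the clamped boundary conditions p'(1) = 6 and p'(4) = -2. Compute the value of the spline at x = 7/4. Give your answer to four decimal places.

3.8844

With m_i denoting the second derivative at x_i, h_i = 1, 1, 1, and Δ_i = (y_(i+1) − y_i)/h_i = 5, -5, 10:
  1·m_0 + 4·m_1 + 1·m_2 = 6(Δ_1 - Δ_0) = -60
  1·m_1 + 4·m_2 + 1·m_3 = 6(Δ_2 - Δ_1) = 90
Clamped end conditions give two more equations: 2h_0·m_0 + h_0·m_1 = 6(Δ_0 - p'(1)) = -6 and h_2·m_2 + 2h_2·m_3 = 6(p'(4) - Δ_2) = -72.
Forward elimination and back-substitution give m_0 = 172/15, m_1 = -434/15, m_2 = 664/15, m_3 = -872/15.
On [1, 2], p(x) = -1 + 6·(x - 1) + 86/15·(x - 1)² - 101/15·(x - 1)³.
With (x - 1) = 3/4: p(7/4) = 1243/320.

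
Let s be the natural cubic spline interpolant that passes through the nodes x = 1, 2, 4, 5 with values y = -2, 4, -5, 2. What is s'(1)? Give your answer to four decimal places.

8.6875

With σ_i denoting the second derivative at x_i, h_i = 1, 2, 1, and Δ_i = (y_(i+1) − y_i)/h_i = 6, -9/2, 7:
  1·σ_0 + 6·σ_1 + 2·σ_2 = 6(Δ_1 - Δ_0) = -63
  2·σ_1 + 6·σ_2 + 1·σ_3 = 6(Δ_2 - Δ_1) = 69
Natural end conditions: σ_0 = σ_3 = 0.
Solving the tridiagonal system: σ_0 = 0, σ_1 = -129/8, σ_2 = 135/8, σ_3 = 0.
On [1, 2], s'(x) = b_0 + 2c_0·(x - 1) + 3d_0·(x - 1)² with b_0 = Δ_0 - h_0(2σ_0 + σ_1)/6 = 139/16, c_0 = σ_0/2 = 0, d_0 = (σ_1 - σ_0)/(6h_0) = -43/16. So s'(1) = 139/16.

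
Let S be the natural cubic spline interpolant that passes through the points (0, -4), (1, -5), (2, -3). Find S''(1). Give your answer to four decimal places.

4.5000

Let m_i = S''(x_i). Step sizes h_i = 1, 1; slopes of the chords Δ_i = (y_(i+1) - y_i)/h_i = -1, 2.
  1·m_0 + 4·m_1 + 1·m_2 = 6(Δ_1 - Δ_0) = 18
Natural end conditions: m_0 = m_2 = 0.
Forward elimination and back-substitution give m_0 = 0, m_1 = 9/2, m_2 = 0.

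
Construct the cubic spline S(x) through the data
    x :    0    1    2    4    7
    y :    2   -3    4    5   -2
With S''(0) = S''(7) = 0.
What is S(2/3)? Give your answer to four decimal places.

With M_i denoting the second derivative at x_i, h_i = 1, 1, 2, 3, and Δ_i = (y_(i+1) − y_i)/h_i = -5, 7, 1/2, -7/3:
  1·M_0 + 4·M_1 + 1·M_2 = 6(Δ_1 - Δ_0) = 72
  1·M_1 + 6·M_2 + 2·M_3 = 6(Δ_2 - Δ_1) = -39
  2·M_2 + 10·M_3 + 3·M_4 = 6(Δ_3 - Δ_2) = -17
Natural end conditions: M_0 = M_4 = 0.
Solving the tridiagonal system: M_0 = 0, M_1 = 2194/107, M_2 = -1072/107, M_3 = 65/214, M_4 = 0.
On [0, 1], S(x) = 2 - 2702/321·x + 0·x² + 1097/321·x³.
With x = 2/3: S(2/3) = -22526/8667.

-2.5991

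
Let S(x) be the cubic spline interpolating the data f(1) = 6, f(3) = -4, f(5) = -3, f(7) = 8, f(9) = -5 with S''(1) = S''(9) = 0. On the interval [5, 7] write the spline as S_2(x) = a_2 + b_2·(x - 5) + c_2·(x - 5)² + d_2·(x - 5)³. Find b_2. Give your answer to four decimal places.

5.1875

Put M_i = S'' at the i-th knot. Here h = (2, 2, 2, 2) and Δ = (-5, 1/2, 11/2, -13/2), so the interior equations h_(i-1)·M_(i-1) + 2(h_(i-1)+h_i)·M_i + h_i·M_(i+1) = 6(Δ_i − Δ_(i-1)) read
  2·M_0 + 8·M_1 + 2·M_2 = 6(Δ_1 - Δ_0) = 33
  2·M_1 + 8·M_2 + 2·M_3 = 6(Δ_2 - Δ_1) = 30
  2·M_2 + 8·M_3 + 2·M_4 = 6(Δ_3 - Δ_2) = -72
Natural end conditions: M_0 = M_4 = 0.
Solving the tridiagonal system: M_0 = 0, M_1 = 303/112, M_2 = 159/28, M_3 = -1167/112, M_4 = 0.
On [5, 7], with S_2(x) = a_2 + b_2·(x - 5) + c_2·(x - 5)² + d_2·(x - 5)³: c_2 = M_2/2 = 159/56, d_2 = (M_3 - M_2)/(6h_2) = -601/448, b_2 = Δ_2 - h_2(2M_2 + M_3)/6 = 83/16.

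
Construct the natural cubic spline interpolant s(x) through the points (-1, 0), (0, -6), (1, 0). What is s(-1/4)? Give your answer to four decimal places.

Let m_i = s''(x_i). Step sizes h_i = 1, 1; slopes of the chords Δ_i = (y_(i+1) - y_i)/h_i = -6, 6.
  1·m_0 + 4·m_1 + 1·m_2 = 6(Δ_1 - Δ_0) = 72
Natural end conditions: m_0 = m_2 = 0.
Hence m_0 = 0, m_1 = 18, m_2 = 0.
On [-1, 0], s(x) = 0 - 9·(x + 1) + 0·(x + 1)² + 3·(x + 1)³.
With (x + 1) = 3/4: s(-1/4) = -351/64.

-5.4844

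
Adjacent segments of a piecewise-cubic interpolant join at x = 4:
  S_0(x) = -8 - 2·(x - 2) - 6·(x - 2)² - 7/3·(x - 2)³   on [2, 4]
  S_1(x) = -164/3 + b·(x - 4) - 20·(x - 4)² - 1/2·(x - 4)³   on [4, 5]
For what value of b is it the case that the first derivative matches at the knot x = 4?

S_0'(x) = -2 - 12·(x - 2) - 7·(x - 2)², so S_0'(4) = -54. On the right, S_1'(4) = b, so b = -54.

-54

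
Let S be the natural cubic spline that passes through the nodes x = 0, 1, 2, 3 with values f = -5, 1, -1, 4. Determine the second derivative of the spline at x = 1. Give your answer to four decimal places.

-15.6000

Let M_i = S''(x_i). Step sizes h_i = 1, 1, 1; slopes of the chords Δ_i = (y_(i+1) - y_i)/h_i = 6, -2, 5.
  1·M_0 + 4·M_1 + 1·M_2 = 6(Δ_1 - Δ_0) = -48
  1·M_1 + 4·M_2 + 1·M_3 = 6(Δ_2 - Δ_1) = 42
Natural end conditions: M_0 = M_3 = 0.
Solving: M_0 = 0, M_1 = -78/5, M_2 = 72/5, M_3 = 0.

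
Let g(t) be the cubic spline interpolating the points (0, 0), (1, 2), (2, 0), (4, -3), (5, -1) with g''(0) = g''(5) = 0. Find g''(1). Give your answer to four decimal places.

Put M_i = g'' at the i-th knot. Here h = (1, 1, 2, 1) and Δ = (2, -2, -3/2, 2), so the interior equations h_(i-1)·M_(i-1) + 2(h_(i-1)+h_i)·M_i + h_i·M_(i+1) = 6(Δ_i − Δ_(i-1)) read
  1·M_0 + 4·M_1 + 1·M_2 = 6(Δ_1 - Δ_0) = -24
  1·M_1 + 6·M_2 + 2·M_3 = 6(Δ_2 - Δ_1) = 3
  2·M_2 + 6·M_3 + 1·M_4 = 6(Δ_3 - Δ_2) = 21
Natural end conditions: M_0 = M_4 = 0.
Hence M_0 = 0, M_1 = -372/61, M_2 = 24/61, M_3 = 411/122, M_4 = 0.

-6.0984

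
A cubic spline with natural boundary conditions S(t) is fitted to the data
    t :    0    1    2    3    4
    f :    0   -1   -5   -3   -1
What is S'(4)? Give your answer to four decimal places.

With m_i denoting the second derivative at x_i, h_i = 1, 1, 1, 1, and Δ_i = (y_(i+1) − y_i)/h_i = -1, -4, 2, 2:
  1·m_0 + 4·m_1 + 1·m_2 = 6(Δ_1 - Δ_0) = -18
  1·m_1 + 4·m_2 + 1·m_3 = 6(Δ_2 - Δ_1) = 36
  1·m_2 + 4·m_3 + 1·m_4 = 6(Δ_3 - Δ_2) = 0
Natural end conditions: m_0 = m_4 = 0.
Hence m_0 = 0, m_1 = -207/28, m_2 = 81/7, m_3 = -81/28, m_4 = 0.
On [3, 4], S'(t) = b_3 + 2c_3·(t - 3) + 3d_3·(t - 3)² with b_3 = Δ_3 - h_3(2m_3 + m_4)/6 = 83/28, c_3 = m_3/2 = -81/56, d_3 = (m_4 - m_3)/(6h_3) = 27/56. So S'(4) = 85/56.

1.5179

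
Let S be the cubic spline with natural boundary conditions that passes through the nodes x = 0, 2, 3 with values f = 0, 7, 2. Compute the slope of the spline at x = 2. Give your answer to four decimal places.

Write m_i for S''(x_i). With h_i = 2, 1 and divided differences Δ_i = 7/2, -5, the continuity of S' gives the tridiagonal system
  2·m_0 + 6·m_1 + 1·m_2 = 6(Δ_1 - Δ_0) = -51
Natural end conditions: m_0 = m_2 = 0.
Hence m_0 = 0, m_1 = -17/2, m_2 = 0.
On [2, 3], S'(x) = b_1 + 2c_1·(x - 2) + 3d_1·(x - 2)² with b_1 = Δ_1 - h_1(2m_1 + m_2)/6 = -13/6, c_1 = m_1/2 = -17/4, d_1 = (m_2 - m_1)/(6h_1) = 17/12. So S'(2) = -13/6.

-2.1667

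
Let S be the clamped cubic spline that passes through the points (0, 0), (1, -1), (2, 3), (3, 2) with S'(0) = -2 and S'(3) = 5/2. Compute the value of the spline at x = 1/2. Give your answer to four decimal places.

-1.0625

Put m_i = S'' at the i-th knot. Here h = (1, 1, 1) and Δ = (-1, 4, -1), so the interior equations h_(i-1)·m_(i-1) + 2(h_(i-1)+h_i)·m_i + h_i·m_(i+1) = 6(Δ_i − Δ_(i-1)) read
  1·m_0 + 4·m_1 + 1·m_2 = 6(Δ_1 - Δ_0) = 30
  1·m_1 + 4·m_2 + 1·m_3 = 6(Δ_2 - Δ_1) = -30
Clamped end conditions give two more equations: 2h_0·m_0 + h_0·m_1 = 6(Δ_0 - S'(0)) = 6 and h_2·m_2 + 2h_2·m_3 = 6(S'(3) - Δ_2) = 21.
Hence m_0 = -3, m_1 = 12, m_2 = -15, m_3 = 18.
On [0, 1], S(x) = 0 - 2·x - 3/2·x² + 5/2·x³.
With x = 1/2: S(1/2) = -17/16.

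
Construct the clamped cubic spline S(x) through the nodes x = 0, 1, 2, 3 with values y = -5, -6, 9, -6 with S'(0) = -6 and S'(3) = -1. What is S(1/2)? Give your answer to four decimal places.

-7.8417

Write σ_i for S''(x_i). With h_i = 1, 1, 1 and divided differences Δ_i = -1, 15, -15, the continuity of S' gives the tridiagonal system
  1·σ_0 + 4·σ_1 + 1·σ_2 = 6(Δ_1 - Δ_0) = 96
  1·σ_1 + 4·σ_2 + 1·σ_3 = 6(Δ_2 - Δ_1) = -180
Clamped end conditions give two more equations: 2h_0·σ_0 + h_0·σ_1 = 6(Δ_0 - S'(0)) = 30 and h_2·σ_2 + 2h_2·σ_3 = 6(S'(3) - Δ_2) = 84.
Solving: σ_0 = -112/15, σ_1 = 674/15, σ_2 = -1144/15, σ_3 = 1202/15.
On [0, 1], S(x) = -5 - 6·x - 56/15·x² + 131/15·x³.
With x = 1/2: S(1/2) = -941/120.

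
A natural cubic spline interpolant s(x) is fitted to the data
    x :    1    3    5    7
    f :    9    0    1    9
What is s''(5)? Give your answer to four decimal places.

1.8000

With m_i denoting the second derivative at x_i, h_i = 2, 2, 2, and Δ_i = (y_(i+1) − y_i)/h_i = -9/2, 1/2, 4:
  2·m_0 + 8·m_1 + 2·m_2 = 6(Δ_1 - Δ_0) = 30
  2·m_1 + 8·m_2 + 2·m_3 = 6(Δ_2 - Δ_1) = 21
Natural end conditions: m_0 = m_3 = 0.
Solving: m_0 = 0, m_1 = 33/10, m_2 = 9/5, m_3 = 0.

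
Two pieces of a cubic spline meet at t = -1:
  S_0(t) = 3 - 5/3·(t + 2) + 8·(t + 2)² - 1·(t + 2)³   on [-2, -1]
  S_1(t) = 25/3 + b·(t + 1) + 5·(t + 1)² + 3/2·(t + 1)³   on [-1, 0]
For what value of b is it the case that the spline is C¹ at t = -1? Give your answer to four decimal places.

11.3333

S_0'(t) = -5/3 + 16·(t + 2) - 3·(t + 2)², so S_0'(-1) = 34/3. On the right, S_1'(-1) = b, so b = 34/3.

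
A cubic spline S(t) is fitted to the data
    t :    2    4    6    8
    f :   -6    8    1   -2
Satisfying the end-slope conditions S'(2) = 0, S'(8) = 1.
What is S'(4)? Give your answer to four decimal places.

3.8667

Put σ_i = S'' at the i-th knot. Here h = (2, 2, 2) and Δ = (7, -7/2, -3/2), so the interior equations h_(i-1)·σ_(i-1) + 2(h_(i-1)+h_i)·σ_i + h_i·σ_(i+1) = 6(Δ_i − Δ_(i-1)) read
  2·σ_0 + 8·σ_1 + 2·σ_2 = 6(Δ_1 - Δ_0) = -63
  2·σ_1 + 8·σ_2 + 2·σ_3 = 6(Δ_2 - Δ_1) = 12
Clamped end conditions give two more equations: 2h_0·σ_0 + h_0·σ_1 = 6(Δ_0 - S'(2)) = 42 and h_2·σ_2 + 2h_2·σ_3 = 6(S'(8) - Δ_2) = 15.
Hence σ_0 = 257/15, σ_1 = -199/15, σ_2 = 133/30, σ_3 = 23/15.
On [4, 6], S'(t) = b_1 + 2c_1·(t - 4) + 3d_1·(t - 4)² with b_1 = Δ_1 - h_1(2σ_1 + σ_2)/6 = 58/15, c_1 = σ_1/2 = -199/30, d_1 = (σ_2 - σ_1)/(6h_1) = 59/40. So S'(4) = 58/15.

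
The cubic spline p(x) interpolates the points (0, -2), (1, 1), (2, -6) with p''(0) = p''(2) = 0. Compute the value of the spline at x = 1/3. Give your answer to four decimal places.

-0.2593

Let M_i = p''(x_i). Step sizes h_i = 1, 1; slopes of the chords Δ_i = (y_(i+1) - y_i)/h_i = 3, -7.
  1·M_0 + 4·M_1 + 1·M_2 = 6(Δ_1 - Δ_0) = -60
Natural end conditions: M_0 = M_2 = 0.
Forward elimination and back-substitution give M_0 = 0, M_1 = -15, M_2 = 0.
On [0, 1], p(x) = -2 + 11/2·x + 0·x² - 5/2·x³.
With x = 1/3: p(1/3) = -7/27.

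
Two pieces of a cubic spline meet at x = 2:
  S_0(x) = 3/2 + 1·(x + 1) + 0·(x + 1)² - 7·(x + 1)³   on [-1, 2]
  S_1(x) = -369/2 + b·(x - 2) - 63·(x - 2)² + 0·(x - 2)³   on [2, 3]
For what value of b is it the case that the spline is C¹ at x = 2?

-188

S_0'(x) = 1 + 0·(x + 1) - 21·(x + 1)², so S_0'(2) = -188. On the right, S_1'(2) = b, so b = -188.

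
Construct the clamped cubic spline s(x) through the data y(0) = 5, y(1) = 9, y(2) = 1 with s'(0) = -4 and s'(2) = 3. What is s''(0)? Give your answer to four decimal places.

45.5000

Write M_i for s''(x_i). With h_i = 1, 1 and divided differences Δ_i = 4, -8, the continuity of s' gives the tridiagonal system
  1·M_0 + 4·M_1 + 1·M_2 = 6(Δ_1 - Δ_0) = -72
Clamped end conditions give two more equations: 2h_0·M_0 + h_0·M_1 = 6(Δ_0 - s'(0)) = 48 and h_1·M_1 + 2h_1·M_2 = 6(s'(2) - Δ_1) = 66.
Hence M_0 = 91/2, M_1 = -43, M_2 = 109/2.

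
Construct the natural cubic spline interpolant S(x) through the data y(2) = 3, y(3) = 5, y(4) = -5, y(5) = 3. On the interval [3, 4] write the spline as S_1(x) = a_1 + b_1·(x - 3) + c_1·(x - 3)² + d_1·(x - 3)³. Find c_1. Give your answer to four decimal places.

Let M_i = S''(x_i). Step sizes h_i = 1, 1, 1; slopes of the chords Δ_i = (y_(i+1) - y_i)/h_i = 2, -10, 8.
  1·M_0 + 4·M_1 + 1·M_2 = 6(Δ_1 - Δ_0) = -72
  1·M_1 + 4·M_2 + 1·M_3 = 6(Δ_2 - Δ_1) = 108
Natural end conditions: M_0 = M_3 = 0.
Forward elimination and back-substitution give M_0 = 0, M_1 = -132/5, M_2 = 168/5, M_3 = 0.
On [3, 4], with S_1(x) = a_1 + b_1·(x - 3) + c_1·(x - 3)² + d_1·(x - 3)³: c_1 = M_1/2 = -66/5, d_1 = (M_2 - M_1)/(6h_1) = 10, b_1 = Δ_1 - h_1(2M_1 + M_2)/6 = -34/5.

-13.2000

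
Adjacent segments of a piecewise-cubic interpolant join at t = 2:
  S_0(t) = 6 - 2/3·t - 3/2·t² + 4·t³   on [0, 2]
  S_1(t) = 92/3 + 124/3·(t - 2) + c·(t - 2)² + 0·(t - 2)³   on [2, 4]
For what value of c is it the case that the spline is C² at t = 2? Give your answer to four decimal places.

22.5000

S_0''(t) = -3 + 24·t, so S_0''(2) = 45. On the right, S_1''(2) = 2c, so c = 45/2.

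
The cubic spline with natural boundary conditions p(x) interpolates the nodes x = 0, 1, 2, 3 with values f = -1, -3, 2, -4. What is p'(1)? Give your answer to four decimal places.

With M_i denoting the second derivative at x_i, h_i = 1, 1, 1, and Δ_i = (y_(i+1) − y_i)/h_i = -2, 5, -6:
  1·M_0 + 4·M_1 + 1·M_2 = 6(Δ_1 - Δ_0) = 42
  1·M_1 + 4·M_2 + 1·M_3 = 6(Δ_2 - Δ_1) = -66
Natural end conditions: M_0 = M_3 = 0.
Forward elimination and back-substitution give M_0 = 0, M_1 = 78/5, M_2 = -102/5, M_3 = 0.
On [1, 2], p'(x) = b_1 + 2c_1·(x - 1) + 3d_1·(x - 1)² with b_1 = Δ_1 - h_1(2M_1 + M_2)/6 = 16/5, c_1 = M_1/2 = 39/5, d_1 = (M_2 - M_1)/(6h_1) = -6. So p'(1) = 16/5.

3.2000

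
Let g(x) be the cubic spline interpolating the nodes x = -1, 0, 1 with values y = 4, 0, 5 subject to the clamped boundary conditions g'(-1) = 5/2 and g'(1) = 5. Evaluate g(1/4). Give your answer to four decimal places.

0.3887

Let m_i = g''(x_i). Step sizes h_i = 1, 1; slopes of the chords Δ_i = (y_(i+1) - y_i)/h_i = -4, 5.
  1·m_0 + 4·m_1 + 1·m_2 = 6(Δ_1 - Δ_0) = 54
Clamped end conditions give two more equations: 2h_0·m_0 + h_0·m_1 = 6(Δ_0 - g'(-1)) = -39 and h_1·m_1 + 2h_1·m_2 = 6(g'(1) - Δ_1) = 0.
Hence m_0 = -127/4, m_1 = 49/2, m_2 = -49/4.
On [0, 1], g(x) = 0 - 9/8·x + 49/4·x² - 49/8·x³.
With x = 1/4: g(1/4) = 199/512.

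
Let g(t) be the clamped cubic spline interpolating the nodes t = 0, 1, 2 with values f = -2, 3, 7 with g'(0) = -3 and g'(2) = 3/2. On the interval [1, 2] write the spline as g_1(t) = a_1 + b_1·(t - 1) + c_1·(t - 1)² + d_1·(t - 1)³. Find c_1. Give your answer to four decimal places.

Put m_i = g'' at the i-th knot. Here h = (1, 1) and Δ = (5, 4), so the interior equations h_(i-1)·m_(i-1) + 2(h_(i-1)+h_i)·m_i + h_i·m_(i+1) = 6(Δ_i − Δ_(i-1)) read
  1·m_0 + 4·m_1 + 1·m_2 = 6(Δ_1 - Δ_0) = -6
Clamped end conditions give two more equations: 2h_0·m_0 + h_0·m_1 = 6(Δ_0 - g'(0)) = 48 and h_1·m_1 + 2h_1·m_2 = 6(g'(2) - Δ_1) = -15.
Solving the tridiagonal system: m_0 = 111/4, m_1 = -15/2, m_2 = -15/4.
On [1, 2], with g_1(t) = a_1 + b_1·(t - 1) + c_1·(t - 1)² + d_1·(t - 1)³: c_1 = m_1/2 = -15/4, d_1 = (m_2 - m_1)/(6h_1) = 5/8, b_1 = Δ_1 - h_1(2m_1 + m_2)/6 = 57/8.

-3.7500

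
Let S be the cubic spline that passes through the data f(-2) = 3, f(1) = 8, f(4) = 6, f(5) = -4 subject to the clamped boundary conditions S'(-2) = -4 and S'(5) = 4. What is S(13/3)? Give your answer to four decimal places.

Put m_i = S'' at the i-th knot. Here h = (3, 3, 1) and Δ = (5/3, -2/3, -10), so the interior equations h_(i-1)·m_(i-1) + 2(h_(i-1)+h_i)·m_i + h_i·m_(i+1) = 6(Δ_i − Δ_(i-1)) read
  3·m_0 + 12·m_1 + 3·m_2 = 6(Δ_1 - Δ_0) = -14
  3·m_1 + 8·m_2 + 1·m_3 = 6(Δ_2 - Δ_1) = -56
Clamped end conditions give two more equations: 2h_0·m_0 + h_0·m_1 = 6(Δ_0 - S'(-2)) = 34 and h_2·m_2 + 2h_2·m_3 = 6(S'(5) - Δ_2) = 84.
Hence m_0 = 162/31, m_1 = 82/93, m_2 = -416/31, m_3 = 1510/31.
On [4, 5], S(t) = 6 - 423/31·(t - 4) - 208/31·(t - 4)² + 321/31·(t - 4)³.
With (t - 4) = 1/3: S(13/3) = 304/279.

1.0896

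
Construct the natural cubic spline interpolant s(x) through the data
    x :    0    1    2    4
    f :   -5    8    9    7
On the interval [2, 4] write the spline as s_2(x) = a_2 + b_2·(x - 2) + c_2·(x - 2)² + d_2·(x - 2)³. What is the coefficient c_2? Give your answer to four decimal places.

Let m_i = s''(x_i). Step sizes h_i = 1, 1, 2; slopes of the chords Δ_i = (y_(i+1) - y_i)/h_i = 13, 1, -1.
  1·m_0 + 4·m_1 + 1·m_2 = 6(Δ_1 - Δ_0) = -72
  1·m_1 + 6·m_2 + 2·m_3 = 6(Δ_2 - Δ_1) = -12
Natural end conditions: m_0 = m_3 = 0.
Solving the tridiagonal system: m_0 = 0, m_1 = -420/23, m_2 = 24/23, m_3 = 0.
On [2, 4], with s_2(x) = a_2 + b_2·(x - 2) + c_2·(x - 2)² + d_2·(x - 2)³: c_2 = m_2/2 = 12/23, d_2 = (m_3 - m_2)/(6h_2) = -2/23, b_2 = Δ_2 - h_2(2m_2 + m_3)/6 = -39/23.

0.5217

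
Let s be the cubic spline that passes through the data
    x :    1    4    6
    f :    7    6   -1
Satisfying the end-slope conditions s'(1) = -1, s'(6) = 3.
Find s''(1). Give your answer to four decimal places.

3.3667

Put M_i = s'' at the i-th knot. Here h = (3, 2) and Δ = (-1/3, -7/2), so the interior equations h_(i-1)·M_(i-1) + 2(h_(i-1)+h_i)·M_i + h_i·M_(i+1) = 6(Δ_i − Δ_(i-1)) read
  3·M_0 + 10·M_1 + 2·M_2 = 6(Δ_1 - Δ_0) = -19
Clamped end conditions give two more equations: 2h_0·M_0 + h_0·M_1 = 6(Δ_0 - s'(1)) = 4 and h_1·M_1 + 2h_1·M_2 = 6(s'(6) - Δ_1) = 39.
Solving the tridiagonal system: M_0 = 101/30, M_1 = -27/5, M_2 = 249/20.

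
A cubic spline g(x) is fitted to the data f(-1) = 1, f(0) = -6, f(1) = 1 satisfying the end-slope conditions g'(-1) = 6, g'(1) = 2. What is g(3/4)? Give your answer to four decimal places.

-0.4688

With M_i denoting the second derivative at x_i, h_i = 1, 1, and Δ_i = (y_(i+1) − y_i)/h_i = -7, 7:
  1·M_0 + 4·M_1 + 1·M_2 = 6(Δ_1 - Δ_0) = 84
Clamped end conditions give two more equations: 2h_0·M_0 + h_0·M_1 = 6(Δ_0 - g'(-1)) = -78 and h_1·M_1 + 2h_1·M_2 = 6(g'(1) - Δ_1) = -30.
Hence M_0 = -62, M_1 = 46, M_2 = -38.
On [0, 1], g(x) = -6 - 2·x + 23·x² - 14·x³.
With x = 3/4: g(3/4) = -15/32.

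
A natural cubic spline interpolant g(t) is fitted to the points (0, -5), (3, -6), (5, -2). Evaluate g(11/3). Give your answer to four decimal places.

-5.0123

Write M_i for g''(x_i). With h_i = 3, 2 and divided differences Δ_i = -1/3, 2, the continuity of g' gives the tridiagonal system
  3·M_0 + 10·M_1 + 2·M_2 = 6(Δ_1 - Δ_0) = 14
Natural end conditions: M_0 = M_2 = 0.
Forward elimination and back-substitution give M_0 = 0, M_1 = 7/5, M_2 = 0.
On [3, 5], g(t) = -6 + 16/15·(t - 3) + 7/10·(t - 3)² - 7/60·(t - 3)³.
With (t - 3) = 2/3: g(11/3) = -406/81.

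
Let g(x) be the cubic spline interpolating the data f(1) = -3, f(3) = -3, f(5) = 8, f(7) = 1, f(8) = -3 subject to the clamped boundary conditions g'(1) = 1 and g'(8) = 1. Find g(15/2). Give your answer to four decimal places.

Put m_i = g'' at the i-th knot. Here h = (2, 2, 2, 1) and Δ = (0, 11/2, -7/2, -4), so the interior equations h_(i-1)·m_(i-1) + 2(h_(i-1)+h_i)·m_i + h_i·m_(i+1) = 6(Δ_i − Δ_(i-1)) read
  2·m_0 + 8·m_1 + 2·m_2 = 6(Δ_1 - Δ_0) = 33
  2·m_1 + 8·m_2 + 2·m_3 = 6(Δ_2 - Δ_1) = -54
  2·m_2 + 6·m_3 + 1·m_4 = 6(Δ_3 - Δ_2) = -3
Clamped end conditions give two more equations: 2h_0·m_0 + h_0·m_1 = 6(Δ_0 - g'(1)) = -6 and h_3·m_3 + 2h_3·m_4 = 6(g'(8) - Δ_3) = 30.
Solving: m_0 = -228/43, m_1 = 327/43, m_2 = -741/86, m_3 = -6/43, m_4 = 648/43.
On [7, 8], g(x) = 1 - 278/43·(x - 7) - 3/43·(x - 7)² + 109/43·(x - 7)³.
With (x - 7) = 1/2: g(15/2) = -665/344.

-1.9331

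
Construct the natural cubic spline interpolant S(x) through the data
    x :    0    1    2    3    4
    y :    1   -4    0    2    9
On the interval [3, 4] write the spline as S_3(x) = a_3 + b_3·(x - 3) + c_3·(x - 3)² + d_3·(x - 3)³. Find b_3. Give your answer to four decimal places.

3.7143

Put σ_i = S'' at the i-th knot. Here h = (1, 1, 1, 1) and Δ = (-5, 4, 2, 7), so the interior equations h_(i-1)·σ_(i-1) + 2(h_(i-1)+h_i)·σ_i + h_i·σ_(i+1) = 6(Δ_i − Δ_(i-1)) read
  1·σ_0 + 4·σ_1 + 1·σ_2 = 6(Δ_1 - Δ_0) = 54
  1·σ_1 + 4·σ_2 + 1·σ_3 = 6(Δ_2 - Δ_1) = -12
  1·σ_2 + 4·σ_3 + 1·σ_4 = 6(Δ_3 - Δ_2) = 30
Natural end conditions: σ_0 = σ_4 = 0.
Solving the tridiagonal system: σ_0 = 0, σ_1 = 111/7, σ_2 = -66/7, σ_3 = 69/7, σ_4 = 0.
On [3, 4], with S_3(x) = a_3 + b_3·(x - 3) + c_3·(x - 3)² + d_3·(x - 3)³: c_3 = σ_3/2 = 69/14, d_3 = (σ_4 - σ_3)/(6h_3) = -23/14, b_3 = Δ_3 - h_3(2σ_3 + σ_4)/6 = 26/7.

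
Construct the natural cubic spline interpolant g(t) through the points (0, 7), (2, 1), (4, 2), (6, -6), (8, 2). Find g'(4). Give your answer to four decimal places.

-2.3125

Write m_i for g''(x_i). With h_i = 2, 2, 2, 2 and divided differences Δ_i = -3, 1/2, -4, 4, the continuity of g' gives the tridiagonal system
  2·m_0 + 8·m_1 + 2·m_2 = 6(Δ_1 - Δ_0) = 21
  2·m_1 + 8·m_2 + 2·m_3 = 6(Δ_2 - Δ_1) = -27
  2·m_2 + 8·m_3 + 2·m_4 = 6(Δ_3 - Δ_2) = 48
Natural end conditions: m_0 = m_4 = 0.
Forward elimination and back-substitution give m_0 = 0, m_1 = 471/112, m_2 = -177/28, m_3 = 849/112, m_4 = 0.
On [4, 6], g'(t) = b_2 + 2c_2·(t - 4) + 3d_2·(t - 4)² with b_2 = Δ_2 - h_2(2m_2 + m_3)/6 = -37/16, c_2 = m_2/2 = -177/56, d_2 = (m_3 - m_2)/(6h_2) = 519/448. So g'(4) = -37/16.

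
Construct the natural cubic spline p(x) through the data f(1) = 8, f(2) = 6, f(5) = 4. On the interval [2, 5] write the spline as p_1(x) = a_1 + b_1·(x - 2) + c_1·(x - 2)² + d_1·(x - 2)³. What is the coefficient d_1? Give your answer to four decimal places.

Let σ_i = p''(x_i). Step sizes h_i = 1, 3; slopes of the chords Δ_i = (y_(i+1) - y_i)/h_i = -2, -2/3.
  1·σ_0 + 8·σ_1 + 3·σ_2 = 6(Δ_1 - Δ_0) = 8
Natural end conditions: σ_0 = σ_2 = 0.
Forward elimination and back-substitution give σ_0 = 0, σ_1 = 1, σ_2 = 0.
On [2, 5], with p_1(x) = a_1 + b_1·(x - 2) + c_1·(x - 2)² + d_1·(x - 2)³: c_1 = σ_1/2 = 1/2, d_1 = (σ_2 - σ_1)/(6h_1) = -1/18, b_1 = Δ_1 - h_1(2σ_1 + σ_2)/6 = -5/3.

-0.0556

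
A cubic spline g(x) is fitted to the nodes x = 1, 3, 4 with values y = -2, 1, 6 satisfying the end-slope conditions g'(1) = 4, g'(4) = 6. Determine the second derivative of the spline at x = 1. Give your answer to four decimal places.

-6.5833

Put σ_i = g'' at the i-th knot. Here h = (2, 1) and Δ = (3/2, 5), so the interior equations h_(i-1)·σ_(i-1) + 2(h_(i-1)+h_i)·σ_i + h_i·σ_(i+1) = 6(Δ_i − Δ_(i-1)) read
  2·σ_0 + 6·σ_1 + 1·σ_2 = 6(Δ_1 - Δ_0) = 21
Clamped end conditions give two more equations: 2h_0·σ_0 + h_0·σ_1 = 6(Δ_0 - g'(1)) = -15 and h_1·σ_1 + 2h_1·σ_2 = 6(g'(4) - Δ_1) = 6.
Hence σ_0 = -79/12, σ_1 = 17/3, σ_2 = 1/6.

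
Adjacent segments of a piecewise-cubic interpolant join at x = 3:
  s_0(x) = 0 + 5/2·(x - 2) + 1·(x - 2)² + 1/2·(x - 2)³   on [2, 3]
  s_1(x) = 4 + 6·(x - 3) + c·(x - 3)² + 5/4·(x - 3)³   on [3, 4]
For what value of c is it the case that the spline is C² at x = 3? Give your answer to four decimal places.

2.5000

s_0''(x) = 2 + 3·(x - 2), so s_0''(3) = 5. On the right, s_1''(3) = 2c, so c = 5/2.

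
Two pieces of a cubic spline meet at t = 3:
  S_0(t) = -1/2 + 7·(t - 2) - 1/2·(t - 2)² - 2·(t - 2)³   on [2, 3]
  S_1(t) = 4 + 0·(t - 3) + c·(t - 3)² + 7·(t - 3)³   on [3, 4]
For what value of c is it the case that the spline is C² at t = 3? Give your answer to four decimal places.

-6.5000

S_0''(t) = -1 - 12·(t - 2), so S_0''(3) = -13. On the right, S_1''(3) = 2c, so c = -13/2.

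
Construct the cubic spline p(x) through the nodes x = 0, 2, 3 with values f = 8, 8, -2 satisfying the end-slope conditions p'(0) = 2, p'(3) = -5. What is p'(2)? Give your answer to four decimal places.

Put M_i = p'' at the i-th knot. Here h = (2, 1) and Δ = (0, -10), so the interior equations h_(i-1)·M_(i-1) + 2(h_(i-1)+h_i)·M_i + h_i·M_(i+1) = 6(Δ_i − Δ_(i-1)) read
  2·M_0 + 6·M_1 + 1·M_2 = 6(Δ_1 - Δ_0) = -60
Clamped end conditions give two more equations: 2h_0·M_0 + h_0·M_1 = 6(Δ_0 - p'(0)) = -12 and h_1·M_1 + 2h_1·M_2 = 6(p'(3) - Δ_1) = 30.
Hence M_0 = 14/3, M_1 = -46/3, M_2 = 68/3.
On [2, 3], p'(x) = b_1 + 2c_1·(x - 2) + 3d_1·(x - 2)² with b_1 = Δ_1 - h_1(2M_1 + M_2)/6 = -26/3, c_1 = M_1/2 = -23/3, d_1 = (M_2 - M_1)/(6h_1) = 19/3. So p'(2) = -26/3.

-8.6667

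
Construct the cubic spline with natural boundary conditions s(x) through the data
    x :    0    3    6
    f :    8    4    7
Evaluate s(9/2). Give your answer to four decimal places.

4.8438

Write M_i for s''(x_i). With h_i = 3, 3 and divided differences Δ_i = -4/3, 1, the continuity of s' gives the tridiagonal system
  3·M_0 + 12·M_1 + 3·M_2 = 6(Δ_1 - Δ_0) = 14
Natural end conditions: M_0 = M_2 = 0.
Hence M_0 = 0, M_1 = 7/6, M_2 = 0.
On [3, 6], s(x) = 4 - 1/6·(x - 3) + 7/12·(x - 3)² - 7/108·(x - 3)³.
With (x - 3) = 3/2: s(9/2) = 155/32.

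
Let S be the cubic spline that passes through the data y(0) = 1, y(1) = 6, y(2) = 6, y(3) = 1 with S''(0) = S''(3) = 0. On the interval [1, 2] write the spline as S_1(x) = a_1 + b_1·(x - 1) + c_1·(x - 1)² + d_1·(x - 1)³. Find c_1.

-3

Put M_i = S'' at the i-th knot. Here h = (1, 1, 1) and Δ = (5, 0, -5), so the interior equations h_(i-1)·M_(i-1) + 2(h_(i-1)+h_i)·M_i + h_i·M_(i+1) = 6(Δ_i − Δ_(i-1)) read
  1·M_0 + 4·M_1 + 1·M_2 = 6(Δ_1 - Δ_0) = -30
  1·M_1 + 4·M_2 + 1·M_3 = 6(Δ_2 - Δ_1) = -30
Natural end conditions: M_0 = M_3 = 0.
Hence M_0 = 0, M_1 = -6, M_2 = -6, M_3 = 0.
On [1, 2], with S_1(x) = a_1 + b_1·(x - 1) + c_1·(x - 1)² + d_1·(x - 1)³: c_1 = M_1/2 = -3, d_1 = (M_2 - M_1)/(6h_1) = 0, b_1 = Δ_1 - h_1(2M_1 + M_2)/6 = 3.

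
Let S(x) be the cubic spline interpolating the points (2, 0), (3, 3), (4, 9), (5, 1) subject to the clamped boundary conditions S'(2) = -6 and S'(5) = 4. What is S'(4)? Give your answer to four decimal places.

-4.8667

Write M_i for S''(x_i). With h_i = 1, 1, 1 and divided differences Δ_i = 3, 6, -8, the continuity of S' gives the tridiagonal system
  1·M_0 + 4·M_1 + 1·M_2 = 6(Δ_1 - Δ_0) = 18
  1·M_1 + 4·M_2 + 1·M_3 = 6(Δ_2 - Δ_1) = -84
Clamped end conditions give two more equations: 2h_0·M_0 + h_0·M_1 = 6(Δ_0 - S'(2)) = 54 and h_2·M_2 + 2h_2·M_3 = 6(S'(5) - Δ_2) = 72.
Solving the tridiagonal system: M_0 = 346/15, M_1 = 118/15, M_2 = -548/15, M_3 = 814/15.
On [4, 5], S'(x) = b_2 + 2c_2·(x - 4) + 3d_2·(x - 4)² with b_2 = Δ_2 - h_2(2M_2 + M_3)/6 = -73/15, c_2 = M_2/2 = -274/15, d_2 = (M_3 - M_2)/(6h_2) = 227/15. So S'(4) = -73/15.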